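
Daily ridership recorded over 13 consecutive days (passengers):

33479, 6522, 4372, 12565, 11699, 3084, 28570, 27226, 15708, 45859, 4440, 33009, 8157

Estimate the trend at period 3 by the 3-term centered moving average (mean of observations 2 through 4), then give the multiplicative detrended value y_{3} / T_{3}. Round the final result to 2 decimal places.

Trend T_3 = (6522 + 4372 + 12565) / 3 = 23459/3 = 7819.6667
Ratio to trend: 4372 / 7819.6667 = 0.56

0.56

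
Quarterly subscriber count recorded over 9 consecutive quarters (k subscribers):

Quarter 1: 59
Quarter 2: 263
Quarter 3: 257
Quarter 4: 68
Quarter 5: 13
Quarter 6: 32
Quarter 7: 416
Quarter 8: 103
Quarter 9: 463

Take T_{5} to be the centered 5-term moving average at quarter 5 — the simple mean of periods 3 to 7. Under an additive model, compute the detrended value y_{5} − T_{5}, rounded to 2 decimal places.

-144.20

Trend T_5 = (257 + 68 + 13 + 32 + 416) / 5 = 786/5 = 157.2000
Detrended value: 13 − 157.2000 = -144.20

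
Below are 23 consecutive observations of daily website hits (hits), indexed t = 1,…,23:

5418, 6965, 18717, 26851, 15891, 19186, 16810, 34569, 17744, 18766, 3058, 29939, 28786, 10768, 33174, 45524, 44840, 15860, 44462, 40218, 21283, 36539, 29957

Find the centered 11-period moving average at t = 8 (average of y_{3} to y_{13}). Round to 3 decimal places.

Sum of periods 3–13: 18717 + 26851 + 15891 + 19186 + 16810 + 34569 + 17744 + 18766 + 3058 + 29939 + 28786 = 230317
Divide by 11: 230317 / 11 = 20937.909

20937.909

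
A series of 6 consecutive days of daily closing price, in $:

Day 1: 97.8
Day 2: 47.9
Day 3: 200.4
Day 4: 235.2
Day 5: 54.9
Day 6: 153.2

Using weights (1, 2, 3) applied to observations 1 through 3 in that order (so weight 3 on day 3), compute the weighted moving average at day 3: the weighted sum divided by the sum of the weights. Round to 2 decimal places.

Weighted sum: 1·97.8 + 2·47.9 + 3·200.4 = 97.8 + 95.8 + 601.2 = 794.8
Weight total: 1 + 2 + 3 = 6
WMA = 794.8 / 6 = 132.47

132.47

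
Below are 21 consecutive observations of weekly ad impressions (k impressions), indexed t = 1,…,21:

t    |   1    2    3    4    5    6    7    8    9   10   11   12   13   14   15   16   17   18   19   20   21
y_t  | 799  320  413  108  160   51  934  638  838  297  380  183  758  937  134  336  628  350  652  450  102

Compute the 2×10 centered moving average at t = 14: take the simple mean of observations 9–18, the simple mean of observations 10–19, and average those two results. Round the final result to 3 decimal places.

474.800

Sum over 9–18: 838 + 297 + 380 + 183 + 758 + 937 + 134 + 336 + 628 + 350 = 4841
Sum over 10–19: 297 + 380 + 183 + 758 + 937 + 134 + 336 + 628 + 350 + 652 = 4655
CMA at t=14 = (4841 + 4655) / (2·10) = 9496 / 20 = 474.800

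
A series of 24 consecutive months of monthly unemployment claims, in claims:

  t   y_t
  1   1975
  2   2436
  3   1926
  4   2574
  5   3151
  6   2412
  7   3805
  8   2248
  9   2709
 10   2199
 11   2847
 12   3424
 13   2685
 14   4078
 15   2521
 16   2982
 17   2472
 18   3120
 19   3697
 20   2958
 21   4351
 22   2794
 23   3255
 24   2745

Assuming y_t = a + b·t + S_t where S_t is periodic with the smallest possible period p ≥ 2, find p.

First differences y_{t+1} − y_t: 461, -510, 648, 577, -739, 1393, -1557, 461, -510, 648, 577, -739, 1393, -1557, 461, -510, …
The difference pattern repeats every 7 terms and not for any smaller step, so p = 7.

7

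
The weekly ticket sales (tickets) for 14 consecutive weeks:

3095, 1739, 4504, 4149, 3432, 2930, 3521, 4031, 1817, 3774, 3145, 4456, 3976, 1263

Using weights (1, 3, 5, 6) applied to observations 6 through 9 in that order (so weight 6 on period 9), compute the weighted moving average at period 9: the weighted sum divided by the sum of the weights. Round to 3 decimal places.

Weighted sum: 1·2930 + 3·3521 + 5·4031 + 6·1817 = 2930 + 10563 + 20155 + 10902 = 44550
Weight total: 1 + 3 + 5 + 6 = 15
WMA = 44550 / 15 = 2970.000

2970.000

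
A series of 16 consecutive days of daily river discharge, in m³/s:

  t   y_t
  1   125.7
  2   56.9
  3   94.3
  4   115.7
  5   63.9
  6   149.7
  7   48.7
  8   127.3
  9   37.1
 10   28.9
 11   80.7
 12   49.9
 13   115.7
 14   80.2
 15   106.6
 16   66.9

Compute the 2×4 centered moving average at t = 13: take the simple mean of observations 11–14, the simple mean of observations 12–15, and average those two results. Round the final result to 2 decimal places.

84.86

Sum over 11–14: 80.7 + 49.9 + 115.7 + 80.2 = 326.5
Sum over 12–15: 49.9 + 115.7 + 80.2 + 106.6 = 352.4
CMA at t=13 = (326.5 + 352.4) / (2·4) = 678.9 / 8 = 84.86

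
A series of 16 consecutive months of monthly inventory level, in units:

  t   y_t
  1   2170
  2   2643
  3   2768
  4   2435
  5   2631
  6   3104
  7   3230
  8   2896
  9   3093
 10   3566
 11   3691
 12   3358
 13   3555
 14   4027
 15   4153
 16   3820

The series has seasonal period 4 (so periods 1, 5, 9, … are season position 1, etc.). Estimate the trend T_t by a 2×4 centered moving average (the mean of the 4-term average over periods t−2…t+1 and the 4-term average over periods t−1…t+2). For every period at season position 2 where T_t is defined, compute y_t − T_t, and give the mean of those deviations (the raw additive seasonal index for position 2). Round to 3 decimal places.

Season position 2 occurs at t = 6, 10, 14 (where T_t is defined).
t=6: T_6 = 2907.62500; y_6 − T_6 = 3104 − 2907.62500 = 196.37500
t=10: T_10 = 3369.25000; y_10 − T_10 = 3566 − 3369.25000 = 196.75000
t=14: T_14 = 3831.00000; y_14 − T_14 = 4027 − 3831.00000 = 196.00000
Mean deviation: (196.37500 + 196.75000 + 196.00000) / 3 = 196.375

196.375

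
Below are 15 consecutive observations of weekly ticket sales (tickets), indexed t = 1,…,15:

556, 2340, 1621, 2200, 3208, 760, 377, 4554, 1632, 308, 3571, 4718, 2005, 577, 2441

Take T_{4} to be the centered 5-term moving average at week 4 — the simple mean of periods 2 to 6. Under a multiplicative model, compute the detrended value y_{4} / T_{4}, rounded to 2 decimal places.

Trend T_4 = (2340 + 1621 + 2200 + 3208 + 760) / 5 = 10129/5 = 2025.8000
Ratio to trend: 2200 / 2025.8000 = 1.09

1.09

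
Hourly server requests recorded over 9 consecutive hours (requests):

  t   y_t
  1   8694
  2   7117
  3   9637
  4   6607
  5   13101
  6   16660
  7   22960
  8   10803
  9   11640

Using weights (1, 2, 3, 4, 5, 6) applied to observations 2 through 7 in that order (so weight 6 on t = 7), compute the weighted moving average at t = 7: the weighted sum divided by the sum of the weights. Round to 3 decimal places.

15222.667

Weighted sum: 1·7117 + 2·9637 + 3·6607 + 4·13101 + 5·16660 + 6·22960 = 7117 + 19274 + 19821 + 52404 + 83300 + 137760 = 319676
Weight total: 1 + 2 + 3 + 4 + 5 + 6 = 21
WMA = 319676 / 21 = 15222.667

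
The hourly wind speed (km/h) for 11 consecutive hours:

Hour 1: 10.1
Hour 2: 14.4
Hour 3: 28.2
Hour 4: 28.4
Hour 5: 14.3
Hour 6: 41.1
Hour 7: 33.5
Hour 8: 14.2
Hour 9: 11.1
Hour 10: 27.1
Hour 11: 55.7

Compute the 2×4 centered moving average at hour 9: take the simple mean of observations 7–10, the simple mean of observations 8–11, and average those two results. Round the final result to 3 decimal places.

24.250

Sum over 7–10: 33.5 + 14.2 + 11.1 + 27.1 = 85.9
Sum over 8–11: 14.2 + 11.1 + 27.1 + 55.7 = 108.1
CMA at t=9 = (85.9 + 108.1) / (2·4) = 194.0 / 8 = 24.250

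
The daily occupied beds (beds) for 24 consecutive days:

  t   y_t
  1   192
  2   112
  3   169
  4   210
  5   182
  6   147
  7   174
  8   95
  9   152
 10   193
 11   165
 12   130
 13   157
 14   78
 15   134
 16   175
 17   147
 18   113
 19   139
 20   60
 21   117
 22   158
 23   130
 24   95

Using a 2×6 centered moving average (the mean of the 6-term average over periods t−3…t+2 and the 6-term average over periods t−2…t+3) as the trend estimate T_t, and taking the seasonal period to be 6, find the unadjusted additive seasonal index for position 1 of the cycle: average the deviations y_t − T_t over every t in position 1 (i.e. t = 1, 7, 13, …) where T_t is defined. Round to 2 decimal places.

Season position 1 occurs at t = 7, 13, 19 (where T_t is defined).
t=7: T_7 = 158.5833; y_7 − T_7 = 174 − 158.5833 = 15.4167
t=13: T_13 = 141.3333; y_13 − T_13 = 157 − 141.3333 = 15.6667
t=19: T_19 = 123.7500; y_19 − T_19 = 139 − 123.7500 = 15.2500
Mean deviation: (15.4167 + 15.6667 + 15.2500) / 3 = 15.44

15.44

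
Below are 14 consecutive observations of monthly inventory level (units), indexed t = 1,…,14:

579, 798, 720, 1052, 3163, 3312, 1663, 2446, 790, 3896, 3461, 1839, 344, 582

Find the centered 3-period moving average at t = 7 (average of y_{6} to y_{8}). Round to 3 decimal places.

Sum of periods 6–8: 3312 + 1663 + 2446 = 7421
Divide by 3: 7421 / 3 = 2473.667

2473.667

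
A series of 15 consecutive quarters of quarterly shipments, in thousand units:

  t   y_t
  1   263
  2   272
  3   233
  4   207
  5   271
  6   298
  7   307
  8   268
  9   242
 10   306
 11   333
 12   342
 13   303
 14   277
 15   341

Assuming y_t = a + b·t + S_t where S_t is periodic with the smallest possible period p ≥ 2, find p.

First differences y_{t+1} − y_t: 9, -39, -26, 64, 27, 9, -39, -26, 64, 27, 9, -39, …
The difference pattern repeats every 5 terms and not for any smaller step, so p = 5.

5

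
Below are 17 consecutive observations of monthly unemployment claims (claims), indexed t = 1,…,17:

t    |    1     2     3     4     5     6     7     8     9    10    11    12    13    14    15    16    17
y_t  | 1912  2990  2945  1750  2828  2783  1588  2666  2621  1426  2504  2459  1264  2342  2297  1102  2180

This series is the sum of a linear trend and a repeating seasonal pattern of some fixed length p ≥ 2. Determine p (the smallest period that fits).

3

First differences y_{t+1} − y_t: 1078, -45, -1195, 1078, -45, -1195, 1078, -45, …
The difference pattern repeats every 3 terms and not for any smaller step, so p = 3.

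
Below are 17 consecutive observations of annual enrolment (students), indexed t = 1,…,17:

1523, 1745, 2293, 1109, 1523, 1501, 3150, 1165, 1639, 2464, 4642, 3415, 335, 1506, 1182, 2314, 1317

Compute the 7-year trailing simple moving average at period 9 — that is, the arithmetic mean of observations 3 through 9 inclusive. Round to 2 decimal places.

Sum of periods 3–9: 2293 + 1109 + 1523 + 1501 + 3150 + 1165 + 1639 = 12380
Divide by 7: 12380 / 7 = 1768.57

1768.57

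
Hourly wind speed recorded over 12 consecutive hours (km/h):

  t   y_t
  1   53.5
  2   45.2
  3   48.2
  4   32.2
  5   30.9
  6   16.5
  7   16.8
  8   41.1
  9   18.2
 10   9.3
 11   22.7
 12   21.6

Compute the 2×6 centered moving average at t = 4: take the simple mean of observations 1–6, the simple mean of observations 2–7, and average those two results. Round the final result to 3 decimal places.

34.692

Sum over 1–6: 53.5 + 45.2 + 48.2 + 32.2 + 30.9 + 16.5 = 226.5
Sum over 2–7: 45.2 + 48.2 + 32.2 + 30.9 + 16.5 + 16.8 = 189.8
CMA at t=4 = (226.5 + 189.8) / (2·6) = 416.3 / 12 = 34.692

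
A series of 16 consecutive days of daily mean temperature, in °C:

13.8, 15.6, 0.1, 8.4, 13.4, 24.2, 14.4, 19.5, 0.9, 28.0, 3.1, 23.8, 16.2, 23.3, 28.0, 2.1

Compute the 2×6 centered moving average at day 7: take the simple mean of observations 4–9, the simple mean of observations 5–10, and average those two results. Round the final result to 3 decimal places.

15.100

Sum over 4–9: 8.4 + 13.4 + 24.2 + 14.4 + 19.5 + 0.9 = 80.8
Sum over 5–10: 13.4 + 24.2 + 14.4 + 19.5 + 0.9 + 28.0 = 100.4
CMA at t=7 = (80.8 + 100.4) / (2·6) = 181.2 / 12 = 15.100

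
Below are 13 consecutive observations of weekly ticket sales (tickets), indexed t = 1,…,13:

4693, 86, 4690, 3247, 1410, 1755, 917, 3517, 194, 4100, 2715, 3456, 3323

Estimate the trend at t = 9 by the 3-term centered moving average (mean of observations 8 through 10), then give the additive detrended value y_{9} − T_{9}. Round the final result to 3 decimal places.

-2409.667

Trend T_9 = (3517 + 194 + 4100) / 3 = 7811/3 = 2603.66667
Detrended value: 194 − 2603.66667 = -2409.667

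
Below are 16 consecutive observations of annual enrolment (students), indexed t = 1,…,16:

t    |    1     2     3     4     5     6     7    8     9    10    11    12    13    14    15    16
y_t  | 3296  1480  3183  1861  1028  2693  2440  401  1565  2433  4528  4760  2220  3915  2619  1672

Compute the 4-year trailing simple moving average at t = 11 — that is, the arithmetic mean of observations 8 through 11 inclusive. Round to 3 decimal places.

2231.750

Sum of periods 8–11: 401 + 1565 + 2433 + 4528 = 8927
Divide by 4: 8927 / 4 = 2231.750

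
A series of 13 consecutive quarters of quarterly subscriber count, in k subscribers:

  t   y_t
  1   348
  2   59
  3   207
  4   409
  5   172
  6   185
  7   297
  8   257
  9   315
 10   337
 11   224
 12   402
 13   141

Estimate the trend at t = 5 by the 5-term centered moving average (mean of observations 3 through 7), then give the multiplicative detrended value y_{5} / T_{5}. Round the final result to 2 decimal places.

Trend T_5 = (207 + 409 + 172 + 185 + 297) / 5 = 1270/5 = 254.0000
Ratio to trend: 172 / 254.0000 = 0.68

0.68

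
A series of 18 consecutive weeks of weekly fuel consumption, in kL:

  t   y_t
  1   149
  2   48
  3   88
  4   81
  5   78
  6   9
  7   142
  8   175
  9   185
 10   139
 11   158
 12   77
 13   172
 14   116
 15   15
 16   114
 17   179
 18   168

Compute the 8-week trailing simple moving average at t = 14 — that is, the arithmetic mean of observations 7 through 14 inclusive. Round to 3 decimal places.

145.500

Sum of periods 7–14: 142 + 175 + 185 + 139 + 158 + 77 + 172 + 116 = 1164
Divide by 8: 1164 / 8 = 145.500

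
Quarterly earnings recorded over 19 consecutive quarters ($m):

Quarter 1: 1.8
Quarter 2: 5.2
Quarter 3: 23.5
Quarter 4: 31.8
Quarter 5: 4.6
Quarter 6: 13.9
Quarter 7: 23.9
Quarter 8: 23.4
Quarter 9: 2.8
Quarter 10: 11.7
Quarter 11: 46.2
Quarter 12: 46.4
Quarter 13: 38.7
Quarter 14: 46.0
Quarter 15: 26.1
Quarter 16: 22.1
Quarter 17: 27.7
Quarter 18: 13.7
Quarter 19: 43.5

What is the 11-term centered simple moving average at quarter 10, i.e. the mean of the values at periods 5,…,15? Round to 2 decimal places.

25.79

Sum of periods 5–15: 4.6 + 13.9 + 23.9 + 23.4 + 2.8 + 11.7 + 46.2 + 46.4 + 38.7 + 46.0 + 26.1 = 283.7
Divide by 11: 283.7 / 11 = 25.79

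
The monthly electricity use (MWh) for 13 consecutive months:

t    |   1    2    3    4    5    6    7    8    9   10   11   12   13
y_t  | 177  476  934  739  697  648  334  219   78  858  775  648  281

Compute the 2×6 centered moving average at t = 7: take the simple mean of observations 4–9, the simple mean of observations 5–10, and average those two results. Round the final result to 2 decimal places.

462.42

Sum over 4–9: 739 + 697 + 648 + 334 + 219 + 78 = 2715
Sum over 5–10: 697 + 648 + 334 + 219 + 78 + 858 = 2834
CMA at t=7 = (2715 + 2834) / (2·6) = 5549 / 12 = 462.42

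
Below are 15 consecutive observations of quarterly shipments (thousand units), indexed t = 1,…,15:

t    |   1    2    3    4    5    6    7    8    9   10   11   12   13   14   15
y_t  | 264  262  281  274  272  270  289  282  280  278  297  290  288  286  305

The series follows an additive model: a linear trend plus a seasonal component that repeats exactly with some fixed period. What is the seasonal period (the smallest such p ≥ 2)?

4

First differences y_{t+1} − y_t: -2, 19, -7, -2, -2, 19, -7, -2, -2, 19, …
The difference pattern repeats every 4 terms and not for any smaller step, so p = 4.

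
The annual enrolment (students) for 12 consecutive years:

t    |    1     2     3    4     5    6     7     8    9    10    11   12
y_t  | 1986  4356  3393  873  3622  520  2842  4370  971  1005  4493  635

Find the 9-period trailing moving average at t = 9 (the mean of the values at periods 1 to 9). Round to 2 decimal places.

2548.11

Sum of periods 1–9: 1986 + 4356 + 3393 + 873 + 3622 + 520 + 2842 + 4370 + 971 = 22933
Divide by 9: 22933 / 9 = 2548.11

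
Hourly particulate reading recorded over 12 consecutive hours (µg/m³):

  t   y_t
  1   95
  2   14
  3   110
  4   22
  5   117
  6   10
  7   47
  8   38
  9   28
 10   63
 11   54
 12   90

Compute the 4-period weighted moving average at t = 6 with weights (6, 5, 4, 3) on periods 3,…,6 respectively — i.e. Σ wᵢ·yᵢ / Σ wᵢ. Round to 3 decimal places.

70.444

Weighted sum: 6·110 + 5·22 + 4·117 + 3·10 = 660 + 110 + 468 + 30 = 1268
Weight total: 6 + 5 + 4 + 3 = 18
WMA = 1268 / 18 = 70.444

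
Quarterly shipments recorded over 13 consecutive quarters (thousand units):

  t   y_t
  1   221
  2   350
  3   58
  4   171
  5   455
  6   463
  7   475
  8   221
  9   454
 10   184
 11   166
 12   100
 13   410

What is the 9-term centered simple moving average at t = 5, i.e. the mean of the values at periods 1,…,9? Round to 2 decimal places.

Sum of periods 1–9: 221 + 350 + 58 + 171 + 455 + 463 + 475 + 221 + 454 = 2868
Divide by 9: 2868 / 9 = 318.67

318.67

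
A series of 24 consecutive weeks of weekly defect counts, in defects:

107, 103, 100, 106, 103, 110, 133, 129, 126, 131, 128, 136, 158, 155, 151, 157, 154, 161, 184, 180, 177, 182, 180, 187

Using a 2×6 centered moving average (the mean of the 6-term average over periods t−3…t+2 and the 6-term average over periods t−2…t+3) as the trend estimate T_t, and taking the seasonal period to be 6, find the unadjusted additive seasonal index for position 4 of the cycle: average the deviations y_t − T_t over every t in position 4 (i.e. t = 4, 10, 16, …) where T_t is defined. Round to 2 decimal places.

Season position 4 occurs at t = 4, 10, 16 (where T_t is defined).
t=4: T_4 = 107.0000; y_4 − T_4 = 106 − 107.0000 = -1.0000
t=10: T_10 = 132.5833; y_10 − T_10 = 131 − 132.5833 = -1.5833
t=16: T_16 = 158.1667; y_16 − T_16 = 157 − 158.1667 = -1.1667
Mean deviation: (-1.0000 + -1.5833 + -1.1667) / 3 = -1.25

-1.25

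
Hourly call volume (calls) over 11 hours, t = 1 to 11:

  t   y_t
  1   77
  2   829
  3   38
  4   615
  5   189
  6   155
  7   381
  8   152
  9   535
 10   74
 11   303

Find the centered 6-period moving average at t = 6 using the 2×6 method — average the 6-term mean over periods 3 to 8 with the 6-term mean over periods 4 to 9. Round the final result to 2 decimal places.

Sum over 3–8: 38 + 615 + 189 + 155 + 381 + 152 = 1530
Sum over 4–9: 615 + 189 + 155 + 381 + 152 + 535 = 2027
CMA at t=6 = (1530 + 2027) / (2·6) = 3557 / 12 = 296.42

296.42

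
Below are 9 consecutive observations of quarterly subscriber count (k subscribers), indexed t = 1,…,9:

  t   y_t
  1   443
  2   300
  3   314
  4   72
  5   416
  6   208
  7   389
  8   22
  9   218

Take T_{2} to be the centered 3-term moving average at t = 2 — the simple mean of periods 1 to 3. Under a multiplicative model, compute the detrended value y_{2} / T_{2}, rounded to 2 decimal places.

Trend T_2 = (443 + 300 + 314) / 3 = 1057/3 = 352.3333
Ratio to trend: 300 / 352.3333 = 0.85

0.85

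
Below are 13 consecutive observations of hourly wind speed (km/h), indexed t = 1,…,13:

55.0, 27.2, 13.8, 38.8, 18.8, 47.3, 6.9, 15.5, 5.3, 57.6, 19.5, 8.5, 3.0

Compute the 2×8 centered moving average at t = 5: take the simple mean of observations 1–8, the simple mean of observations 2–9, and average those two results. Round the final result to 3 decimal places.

24.806

Sum over 1–8: 55.0 + 27.2 + 13.8 + 38.8 + 18.8 + 47.3 + 6.9 + 15.5 = 223.3
Sum over 2–9: 27.2 + 13.8 + 38.8 + 18.8 + 47.3 + 6.9 + 15.5 + 5.3 = 173.6
CMA at t=5 = (223.3 + 173.6) / (2·8) = 396.9 / 16 = 24.806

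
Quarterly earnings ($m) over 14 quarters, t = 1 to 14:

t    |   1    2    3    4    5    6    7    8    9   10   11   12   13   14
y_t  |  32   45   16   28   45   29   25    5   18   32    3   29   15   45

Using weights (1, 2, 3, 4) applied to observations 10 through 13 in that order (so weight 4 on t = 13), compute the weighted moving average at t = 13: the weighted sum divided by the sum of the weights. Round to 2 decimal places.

Weighted sum: 1·32 + 2·3 + 3·29 + 4·15 = 32 + 6 + 87 + 60 = 185
Weight total: 1 + 2 + 3 + 4 = 10
WMA = 185 / 10 = 18.50

18.50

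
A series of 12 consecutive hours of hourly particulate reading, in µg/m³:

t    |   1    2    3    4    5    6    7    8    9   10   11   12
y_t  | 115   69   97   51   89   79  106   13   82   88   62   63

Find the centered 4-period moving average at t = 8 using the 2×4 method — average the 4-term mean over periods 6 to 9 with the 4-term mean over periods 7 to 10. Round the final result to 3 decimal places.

Sum over 6–9: 79 + 106 + 13 + 82 = 280
Sum over 7–10: 106 + 13 + 82 + 88 = 289
CMA at t=8 = (280 + 289) / (2·4) = 569 / 8 = 71.125

71.125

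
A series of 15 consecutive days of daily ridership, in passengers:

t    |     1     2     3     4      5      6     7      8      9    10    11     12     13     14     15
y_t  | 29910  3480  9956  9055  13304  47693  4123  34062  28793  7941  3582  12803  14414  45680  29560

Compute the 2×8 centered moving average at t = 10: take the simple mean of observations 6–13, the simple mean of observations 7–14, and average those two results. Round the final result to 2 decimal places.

Sum over 6–13: 47693 + 4123 + 34062 + 28793 + 7941 + 3582 + 12803 + 14414 = 153411
Sum over 7–14: 4123 + 34062 + 28793 + 7941 + 3582 + 12803 + 14414 + 45680 = 151398
CMA at t=10 = (153411 + 151398) / (2·8) = 304809 / 16 = 19050.56

19050.56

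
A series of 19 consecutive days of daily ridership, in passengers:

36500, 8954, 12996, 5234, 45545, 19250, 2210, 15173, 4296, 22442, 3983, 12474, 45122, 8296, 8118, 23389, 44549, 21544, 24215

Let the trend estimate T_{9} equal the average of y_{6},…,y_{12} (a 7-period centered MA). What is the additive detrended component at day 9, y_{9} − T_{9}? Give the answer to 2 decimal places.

-7108.00

Trend T_9 = (19250 + 2210 + 15173 + 4296 + 22442 + 3983 + 12474) / 7 = 79828/7 = 11404.0000
Detrended value: 4296 − 11404.0000 = -7108.00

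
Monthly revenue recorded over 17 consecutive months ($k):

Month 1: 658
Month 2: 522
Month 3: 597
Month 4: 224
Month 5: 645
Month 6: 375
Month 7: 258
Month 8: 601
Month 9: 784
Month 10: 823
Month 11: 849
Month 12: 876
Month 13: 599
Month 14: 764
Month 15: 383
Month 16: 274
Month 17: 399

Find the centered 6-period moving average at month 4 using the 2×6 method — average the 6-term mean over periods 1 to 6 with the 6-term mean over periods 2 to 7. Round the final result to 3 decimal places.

470.167

Sum over 1–6: 658 + 522 + 597 + 224 + 645 + 375 = 3021
Sum over 2–7: 522 + 597 + 224 + 645 + 375 + 258 = 2621
CMA at t=4 = (3021 + 2621) / (2·6) = 5642 / 12 = 470.167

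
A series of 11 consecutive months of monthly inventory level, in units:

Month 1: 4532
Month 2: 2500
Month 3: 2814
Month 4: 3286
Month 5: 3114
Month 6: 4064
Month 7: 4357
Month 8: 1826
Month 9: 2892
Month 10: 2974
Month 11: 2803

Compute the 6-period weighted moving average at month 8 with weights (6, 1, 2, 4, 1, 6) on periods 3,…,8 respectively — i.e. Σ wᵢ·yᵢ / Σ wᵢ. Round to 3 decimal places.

2898.350

Weighted sum: 6·2814 + 1·3286 + 2·3114 + 4·4064 + 1·4357 + 6·1826 = 16884 + 3286 + 6228 + 16256 + 4357 + 10956 = 57967
Weight total: 6 + 1 + 2 + 4 + 1 + 6 = 20
WMA = 57967 / 20 = 2898.350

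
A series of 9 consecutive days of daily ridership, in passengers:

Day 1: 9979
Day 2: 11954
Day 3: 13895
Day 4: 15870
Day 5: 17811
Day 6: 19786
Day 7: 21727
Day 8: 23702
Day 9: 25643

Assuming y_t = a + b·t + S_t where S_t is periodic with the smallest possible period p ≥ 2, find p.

2

First differences y_{t+1} − y_t: 1975, 1941, 1975, 1941, 1975, 1941, …
The difference pattern repeats every 2 terms and not for any smaller step, so p = 2.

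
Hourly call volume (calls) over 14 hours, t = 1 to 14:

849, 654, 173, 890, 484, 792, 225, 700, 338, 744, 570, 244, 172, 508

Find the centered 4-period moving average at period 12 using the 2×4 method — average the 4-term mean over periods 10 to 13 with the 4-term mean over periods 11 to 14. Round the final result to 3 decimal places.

Sum over 10–13: 744 + 570 + 244 + 172 = 1730
Sum over 11–14: 570 + 244 + 172 + 508 = 1494
CMA at t=12 = (1730 + 1494) / (2·4) = 3224 / 8 = 403.000

403.000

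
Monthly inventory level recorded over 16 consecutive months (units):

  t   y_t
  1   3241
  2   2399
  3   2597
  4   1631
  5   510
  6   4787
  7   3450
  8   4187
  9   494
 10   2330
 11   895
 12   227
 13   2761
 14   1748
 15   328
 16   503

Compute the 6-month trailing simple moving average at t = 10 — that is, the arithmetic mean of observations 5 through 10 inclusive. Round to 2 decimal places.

Sum of periods 5–10: 510 + 4787 + 3450 + 4187 + 494 + 2330 = 15758
Divide by 6: 15758 / 6 = 2626.33

2626.33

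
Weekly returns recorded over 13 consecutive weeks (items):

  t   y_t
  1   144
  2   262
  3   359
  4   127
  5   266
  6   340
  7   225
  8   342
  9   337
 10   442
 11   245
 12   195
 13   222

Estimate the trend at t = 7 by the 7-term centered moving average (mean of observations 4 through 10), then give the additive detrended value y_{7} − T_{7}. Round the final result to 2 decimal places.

-72.00

Trend T_7 = (127 + 266 + 340 + 225 + 342 + 337 + 442) / 7 = 2079/7 = 297.0000
Detrended value: 225 − 297.0000 = -72.00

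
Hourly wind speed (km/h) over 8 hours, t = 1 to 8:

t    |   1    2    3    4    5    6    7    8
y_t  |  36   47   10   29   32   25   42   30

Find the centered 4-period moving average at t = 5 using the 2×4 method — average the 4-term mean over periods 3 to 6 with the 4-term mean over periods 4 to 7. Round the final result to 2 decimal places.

Sum over 3–6: 10 + 29 + 32 + 25 = 96
Sum over 4–7: 29 + 32 + 25 + 42 = 128
CMA at t=5 = (96 + 128) / (2·4) = 224 / 8 = 28.00

28.00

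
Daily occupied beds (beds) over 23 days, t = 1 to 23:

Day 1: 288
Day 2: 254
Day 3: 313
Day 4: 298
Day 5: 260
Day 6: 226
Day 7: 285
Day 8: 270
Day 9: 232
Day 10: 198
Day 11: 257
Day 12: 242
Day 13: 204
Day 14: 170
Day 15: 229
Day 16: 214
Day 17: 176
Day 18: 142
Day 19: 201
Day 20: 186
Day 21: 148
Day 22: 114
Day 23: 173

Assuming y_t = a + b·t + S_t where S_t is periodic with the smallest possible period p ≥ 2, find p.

First differences y_{t+1} − y_t: -34, 59, -15, -38, -34, 59, -15, -38, -34, 59, …
The difference pattern repeats every 4 terms and not for any smaller step, so p = 4.

4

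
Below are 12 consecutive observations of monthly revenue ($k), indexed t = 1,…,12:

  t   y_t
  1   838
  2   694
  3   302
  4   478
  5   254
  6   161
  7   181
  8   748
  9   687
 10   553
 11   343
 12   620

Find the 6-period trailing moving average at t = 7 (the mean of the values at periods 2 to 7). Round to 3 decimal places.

345.000

Sum of periods 2–7: 694 + 302 + 478 + 254 + 161 + 181 = 2070
Divide by 6: 2070 / 6 = 345.000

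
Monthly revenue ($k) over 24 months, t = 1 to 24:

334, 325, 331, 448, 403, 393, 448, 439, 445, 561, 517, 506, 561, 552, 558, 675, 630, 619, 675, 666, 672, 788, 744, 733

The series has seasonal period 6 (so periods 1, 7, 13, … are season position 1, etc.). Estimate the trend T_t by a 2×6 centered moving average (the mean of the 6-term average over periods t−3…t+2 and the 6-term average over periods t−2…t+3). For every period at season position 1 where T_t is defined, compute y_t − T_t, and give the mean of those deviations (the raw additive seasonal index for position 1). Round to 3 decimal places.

Season position 1 occurs at t = 7, 13, 19 (where T_t is defined).
t=7: T_7 = 438.75000; y_7 − T_7 = 448 − 438.75000 = 9.25000
t=13: T_13 = 552.00000; y_13 − T_13 = 561 − 552.00000 = 9.00000
t=19: T_19 = 665.58333; y_19 − T_19 = 675 − 665.58333 = 9.41667
Mean deviation: (9.25000 + 9.00000 + 9.41667) / 3 = 9.222

9.222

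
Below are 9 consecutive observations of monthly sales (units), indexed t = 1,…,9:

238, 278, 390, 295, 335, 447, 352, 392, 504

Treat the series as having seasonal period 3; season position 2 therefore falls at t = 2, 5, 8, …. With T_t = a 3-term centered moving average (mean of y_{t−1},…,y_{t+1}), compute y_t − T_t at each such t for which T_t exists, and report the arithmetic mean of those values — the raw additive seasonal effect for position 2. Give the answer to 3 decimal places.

Season position 2 occurs at t = 2, 5, 8 (where T_t is defined).
t=2: T_2 = 302.00000; y_2 − T_2 = 278 − 302.00000 = -24.00000
t=5: T_5 = 359.00000; y_5 − T_5 = 335 − 359.00000 = -24.00000
t=8: T_8 = 416.00000; y_8 − T_8 = 392 − 416.00000 = -24.00000
Mean deviation: (-24.00000 + -24.00000 + -24.00000) / 3 = -24.000

-24.000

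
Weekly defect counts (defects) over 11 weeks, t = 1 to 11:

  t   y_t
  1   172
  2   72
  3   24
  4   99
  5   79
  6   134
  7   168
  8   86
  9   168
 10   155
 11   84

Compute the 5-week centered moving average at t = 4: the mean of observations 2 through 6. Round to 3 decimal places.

Sum of periods 2–6: 72 + 24 + 99 + 79 + 134 = 408
Divide by 5: 408 / 5 = 81.600

81.600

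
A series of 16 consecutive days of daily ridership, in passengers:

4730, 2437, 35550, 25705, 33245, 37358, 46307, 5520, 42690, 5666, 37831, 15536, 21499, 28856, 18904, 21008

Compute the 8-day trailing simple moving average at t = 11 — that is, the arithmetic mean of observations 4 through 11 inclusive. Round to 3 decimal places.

Sum of periods 4–11: 25705 + 33245 + 37358 + 46307 + 5520 + 42690 + 5666 + 37831 = 234322
Divide by 8: 234322 / 8 = 29290.250

29290.250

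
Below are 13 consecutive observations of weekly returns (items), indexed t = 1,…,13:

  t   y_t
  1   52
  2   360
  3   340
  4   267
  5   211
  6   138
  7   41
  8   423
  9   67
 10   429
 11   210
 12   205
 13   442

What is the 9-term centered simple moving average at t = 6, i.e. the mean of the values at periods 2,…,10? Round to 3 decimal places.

Sum of periods 2–10: 360 + 340 + 267 + 211 + 138 + 41 + 423 + 67 + 429 = 2276
Divide by 9: 2276 / 9 = 252.889

252.889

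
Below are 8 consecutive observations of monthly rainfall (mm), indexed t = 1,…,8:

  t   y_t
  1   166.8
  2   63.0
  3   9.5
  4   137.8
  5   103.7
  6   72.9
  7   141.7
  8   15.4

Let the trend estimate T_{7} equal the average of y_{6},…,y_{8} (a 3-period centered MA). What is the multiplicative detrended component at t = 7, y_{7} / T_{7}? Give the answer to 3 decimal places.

Trend T_7 = (72.9 + 141.7 + 15.4) / 3 = 230.0/3 = 76.66667
Ratio to trend: 141.7 / 76.66667 = 1.848

1.848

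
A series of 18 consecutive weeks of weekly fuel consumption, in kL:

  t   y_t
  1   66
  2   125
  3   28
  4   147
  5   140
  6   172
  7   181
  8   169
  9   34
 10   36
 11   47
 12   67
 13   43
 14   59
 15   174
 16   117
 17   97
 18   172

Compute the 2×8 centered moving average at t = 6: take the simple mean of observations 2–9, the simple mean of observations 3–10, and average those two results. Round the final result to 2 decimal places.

118.94

Sum over 2–9: 125 + 28 + 147 + 140 + 172 + 181 + 169 + 34 = 996
Sum over 3–10: 28 + 147 + 140 + 172 + 181 + 169 + 34 + 36 = 907
CMA at t=6 = (996 + 907) / (2·8) = 1903 / 16 = 118.94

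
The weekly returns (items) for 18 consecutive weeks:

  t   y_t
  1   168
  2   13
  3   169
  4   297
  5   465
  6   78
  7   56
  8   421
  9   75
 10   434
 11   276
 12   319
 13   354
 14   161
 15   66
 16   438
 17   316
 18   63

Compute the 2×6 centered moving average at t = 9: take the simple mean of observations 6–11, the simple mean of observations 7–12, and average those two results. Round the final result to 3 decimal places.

Sum over 6–11: 78 + 56 + 421 + 75 + 434 + 276 = 1340
Sum over 7–12: 56 + 421 + 75 + 434 + 276 + 319 = 1581
CMA at t=9 = (1340 + 1581) / (2·6) = 2921 / 12 = 243.417

243.417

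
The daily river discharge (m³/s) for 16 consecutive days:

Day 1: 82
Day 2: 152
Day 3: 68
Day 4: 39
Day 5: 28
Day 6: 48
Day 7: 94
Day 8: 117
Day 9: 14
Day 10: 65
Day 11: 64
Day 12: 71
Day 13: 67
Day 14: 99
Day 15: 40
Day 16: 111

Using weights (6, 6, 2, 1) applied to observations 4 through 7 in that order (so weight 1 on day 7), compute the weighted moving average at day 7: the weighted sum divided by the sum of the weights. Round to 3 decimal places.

39.467

Weighted sum: 6·39 + 6·28 + 2·48 + 1·94 = 234 + 168 + 96 + 94 = 592
Weight total: 6 + 6 + 2 + 1 = 15
WMA = 592 / 15 = 39.467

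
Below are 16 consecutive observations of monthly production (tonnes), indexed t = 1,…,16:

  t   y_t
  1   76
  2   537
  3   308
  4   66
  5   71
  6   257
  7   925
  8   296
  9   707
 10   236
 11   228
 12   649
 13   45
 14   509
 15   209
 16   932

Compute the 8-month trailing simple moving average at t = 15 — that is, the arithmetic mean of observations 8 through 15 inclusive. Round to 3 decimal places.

359.875

Sum of periods 8–15: 296 + 707 + 236 + 228 + 649 + 45 + 509 + 209 = 2879
Divide by 8: 2879 / 8 = 359.875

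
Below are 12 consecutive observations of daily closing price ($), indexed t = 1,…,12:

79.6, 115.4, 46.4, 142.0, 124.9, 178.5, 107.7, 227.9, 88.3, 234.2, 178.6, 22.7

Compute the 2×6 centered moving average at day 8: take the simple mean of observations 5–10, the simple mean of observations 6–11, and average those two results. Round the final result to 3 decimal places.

164.725

Sum over 5–10: 124.9 + 178.5 + 107.7 + 227.9 + 88.3 + 234.2 = 961.5
Sum over 6–11: 178.5 + 107.7 + 227.9 + 88.3 + 234.2 + 178.6 = 1015.2
CMA at t=8 = (961.5 + 1015.2) / (2·6) = 1976.7 / 12 = 164.725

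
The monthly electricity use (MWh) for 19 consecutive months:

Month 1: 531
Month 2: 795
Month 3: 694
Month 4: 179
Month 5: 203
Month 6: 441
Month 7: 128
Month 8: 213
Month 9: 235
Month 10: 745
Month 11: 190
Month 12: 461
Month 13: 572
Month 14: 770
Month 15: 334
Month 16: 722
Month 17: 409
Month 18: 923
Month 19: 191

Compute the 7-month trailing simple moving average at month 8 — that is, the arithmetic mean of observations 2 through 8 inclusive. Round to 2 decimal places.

Sum of periods 2–8: 795 + 694 + 179 + 203 + 441 + 128 + 213 = 2653
Divide by 7: 2653 / 7 = 379.00

379.00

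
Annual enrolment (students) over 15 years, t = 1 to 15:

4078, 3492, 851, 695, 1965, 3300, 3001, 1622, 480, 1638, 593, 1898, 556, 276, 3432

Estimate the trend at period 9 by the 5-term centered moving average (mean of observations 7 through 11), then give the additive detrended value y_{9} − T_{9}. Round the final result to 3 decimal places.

Trend T_9 = (3001 + 1622 + 480 + 1638 + 593) / 5 = 7334/5 = 1466.80000
Detrended value: 480 − 1466.80000 = -986.800

-986.800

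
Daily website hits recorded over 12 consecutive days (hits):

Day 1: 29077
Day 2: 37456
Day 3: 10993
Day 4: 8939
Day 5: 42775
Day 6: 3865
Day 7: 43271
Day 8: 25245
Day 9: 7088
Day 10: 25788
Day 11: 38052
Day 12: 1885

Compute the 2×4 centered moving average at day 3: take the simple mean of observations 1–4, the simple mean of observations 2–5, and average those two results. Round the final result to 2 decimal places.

23328.50

Sum over 1–4: 29077 + 37456 + 10993 + 8939 = 86465
Sum over 2–5: 37456 + 10993 + 8939 + 42775 = 100163
CMA at t=3 = (86465 + 100163) / (2·4) = 186628 / 8 = 23328.50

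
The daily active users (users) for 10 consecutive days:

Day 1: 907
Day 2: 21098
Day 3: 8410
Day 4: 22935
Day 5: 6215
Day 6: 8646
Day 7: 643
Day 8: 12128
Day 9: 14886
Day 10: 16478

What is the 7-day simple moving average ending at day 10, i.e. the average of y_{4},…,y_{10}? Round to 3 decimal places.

11704.429

Sum of periods 4–10: 22935 + 6215 + 8646 + 643 + 12128 + 14886 + 16478 = 81931
Divide by 7: 81931 / 7 = 11704.429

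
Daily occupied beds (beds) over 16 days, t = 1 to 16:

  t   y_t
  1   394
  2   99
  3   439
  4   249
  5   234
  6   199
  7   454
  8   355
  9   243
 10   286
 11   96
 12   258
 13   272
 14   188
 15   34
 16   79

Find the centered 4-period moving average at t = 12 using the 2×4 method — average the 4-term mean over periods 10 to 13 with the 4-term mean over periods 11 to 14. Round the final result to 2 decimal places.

Sum over 10–13: 286 + 96 + 258 + 272 = 912
Sum over 11–14: 96 + 258 + 272 + 188 = 814
CMA at t=12 = (912 + 814) / (2·4) = 1726 / 8 = 215.75

215.75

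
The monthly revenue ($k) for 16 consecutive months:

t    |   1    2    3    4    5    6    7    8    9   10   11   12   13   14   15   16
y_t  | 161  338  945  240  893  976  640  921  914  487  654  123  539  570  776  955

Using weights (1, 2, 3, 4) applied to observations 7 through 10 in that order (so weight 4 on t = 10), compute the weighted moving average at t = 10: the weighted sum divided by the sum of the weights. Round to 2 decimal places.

717.20

Weighted sum: 1·640 + 2·921 + 3·914 + 4·487 = 640 + 1842 + 2742 + 1948 = 7172
Weight total: 1 + 2 + 3 + 4 = 10
WMA = 7172 / 10 = 717.20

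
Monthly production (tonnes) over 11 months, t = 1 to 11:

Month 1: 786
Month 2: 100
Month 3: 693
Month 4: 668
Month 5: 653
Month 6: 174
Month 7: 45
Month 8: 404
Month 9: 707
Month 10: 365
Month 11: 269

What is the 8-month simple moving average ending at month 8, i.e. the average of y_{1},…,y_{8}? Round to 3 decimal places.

440.375

Sum of periods 1–8: 786 + 100 + 693 + 668 + 653 + 174 + 45 + 404 = 3523
Divide by 8: 3523 / 8 = 440.375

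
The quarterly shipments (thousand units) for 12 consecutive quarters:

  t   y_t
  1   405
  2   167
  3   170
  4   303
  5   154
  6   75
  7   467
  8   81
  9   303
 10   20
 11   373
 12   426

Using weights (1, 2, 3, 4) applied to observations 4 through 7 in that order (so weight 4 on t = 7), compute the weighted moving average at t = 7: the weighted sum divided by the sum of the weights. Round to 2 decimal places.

Weighted sum: 1·303 + 2·154 + 3·75 + 4·467 = 303 + 308 + 225 + 1868 = 2704
Weight total: 1 + 2 + 3 + 4 = 10
WMA = 2704 / 10 = 270.40

270.40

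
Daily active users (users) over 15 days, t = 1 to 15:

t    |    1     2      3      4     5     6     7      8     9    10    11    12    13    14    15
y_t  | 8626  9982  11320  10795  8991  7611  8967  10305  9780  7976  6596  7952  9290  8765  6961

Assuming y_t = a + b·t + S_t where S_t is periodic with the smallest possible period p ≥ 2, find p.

First differences y_{t+1} − y_t: 1356, 1338, -525, -1804, -1380, 1356, 1338, -525, -1804, -1380, 1356, 1338, …
The difference pattern repeats every 5 terms and not for any smaller step, so p = 5.

5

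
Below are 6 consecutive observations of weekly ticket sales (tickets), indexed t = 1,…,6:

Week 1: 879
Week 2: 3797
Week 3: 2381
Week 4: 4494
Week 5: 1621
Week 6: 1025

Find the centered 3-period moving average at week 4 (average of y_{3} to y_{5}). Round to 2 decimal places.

2832.00

Sum of periods 3–5: 2381 + 4494 + 1621 = 8496
Divide by 3: 8496 / 3 = 2832.00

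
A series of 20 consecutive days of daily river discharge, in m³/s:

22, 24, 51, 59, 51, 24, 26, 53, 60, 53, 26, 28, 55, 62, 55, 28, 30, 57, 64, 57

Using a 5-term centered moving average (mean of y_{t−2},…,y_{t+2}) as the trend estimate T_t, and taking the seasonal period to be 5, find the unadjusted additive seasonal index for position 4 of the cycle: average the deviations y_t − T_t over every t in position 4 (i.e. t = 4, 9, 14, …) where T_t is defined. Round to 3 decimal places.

Season position 4 occurs at t = 4, 9, 14 (where T_t is defined).
t=4: T_4 = 41.80000; y_4 − T_4 = 59 − 41.80000 = 17.20000
t=9: T_9 = 43.60000; y_9 − T_9 = 60 − 43.60000 = 16.40000
t=14: T_14 = 45.60000; y_14 − T_14 = 62 − 45.60000 = 16.40000
Mean deviation: (17.20000 + 16.40000 + 16.40000) / 3 = 16.667

16.667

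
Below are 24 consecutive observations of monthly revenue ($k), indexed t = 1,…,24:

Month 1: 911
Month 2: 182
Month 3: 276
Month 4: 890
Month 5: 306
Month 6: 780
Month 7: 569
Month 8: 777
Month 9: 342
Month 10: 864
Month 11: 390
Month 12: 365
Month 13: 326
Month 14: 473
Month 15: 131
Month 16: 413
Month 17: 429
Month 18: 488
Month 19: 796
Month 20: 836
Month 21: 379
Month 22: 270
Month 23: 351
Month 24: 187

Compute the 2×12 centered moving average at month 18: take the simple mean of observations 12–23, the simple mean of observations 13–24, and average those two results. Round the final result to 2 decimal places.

Sum over 12–23: 365 + 326 + 473 + 131 + 413 + 429 + 488 + 796 + 836 + 379 + 270 + 351 = 5257
Sum over 13–24: 326 + 473 + 131 + 413 + 429 + 488 + 796 + 836 + 379 + 270 + 351 + 187 = 5079
CMA at t=18 = (5257 + 5079) / (2·12) = 10336 / 24 = 430.67

430.67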